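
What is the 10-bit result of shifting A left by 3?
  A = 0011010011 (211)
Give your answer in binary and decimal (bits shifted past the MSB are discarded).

Shift left by 3: drop the top 3 bit(s), append 3 zero(s) on the right.
  0011010011  ->  discard [001], keep [1010011], append 000
= 1010011000

Answer: 1010011000 (664)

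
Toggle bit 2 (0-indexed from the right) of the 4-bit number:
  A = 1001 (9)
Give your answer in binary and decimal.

Mask = 1 << 2 = 0100
Bit 2 of A is 0; XOR with the mask flips it to 1.
  1001
^ 0100
------
  1101

Answer: 1101 (13)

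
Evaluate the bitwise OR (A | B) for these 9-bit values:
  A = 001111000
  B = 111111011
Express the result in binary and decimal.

Apply | to each column (1 where either bit is 1):
  001111000
| 111111011
-----------
  111111011

Answer: 111111011 (507)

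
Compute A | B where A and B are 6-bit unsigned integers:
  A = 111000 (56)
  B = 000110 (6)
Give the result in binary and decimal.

Apply | to each column (1 where either bit is 1):
  111000
| 000110
--------
  111110

Answer: 111110 (62)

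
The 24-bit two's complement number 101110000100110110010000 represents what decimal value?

MSB is 1, so the value is negative. Find the magnitude:
1. Invert bits:  010001111011001001101111
2. Add 1:        010001111011001001110000  = 4698736
3. Apply sign:   -4698736

Answer: -4698736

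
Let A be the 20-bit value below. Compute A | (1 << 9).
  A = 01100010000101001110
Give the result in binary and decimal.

Mask = 1 << 9 = 00000000001000000000
Bit 9 of A is 0, so OR-ing with the mask flips it to 1.
  01100010000101001110
| 00000000001000000000
----------------------
  01100010001101001110

Answer: 01100010001101001110 (402254)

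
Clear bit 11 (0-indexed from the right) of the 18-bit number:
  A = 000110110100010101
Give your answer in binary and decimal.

Mask = ~(1 << 11) = 111111011111111111
Bit 11 of A is 1, so AND-ing with the mask clears it to 0.
  000110110100010101
& 111111011111111111
--------------------
  000110010100010101

Answer: 000110010100010101 (25877)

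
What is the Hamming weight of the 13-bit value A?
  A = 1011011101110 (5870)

1011011101110
1-bits at positions (from bit 0 = LSB): 1, 2, 3, 5, 6, 7, 9, 10, 12
Count = 9

Answer: 9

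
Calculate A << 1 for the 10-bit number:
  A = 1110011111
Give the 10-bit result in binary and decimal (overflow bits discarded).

Shift left by 1: drop the top 1 bit(s), append 1 zero(s) on the right.
  1110011111  ->  discard [1], keep [110011111], append 0
= 1100111110

Answer: 1100111110 (830)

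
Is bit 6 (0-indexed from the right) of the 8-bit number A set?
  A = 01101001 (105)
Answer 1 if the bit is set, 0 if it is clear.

Bit 6 is the 7th from the right.
  01101001
   ^
That bit is 1.

Answer: 1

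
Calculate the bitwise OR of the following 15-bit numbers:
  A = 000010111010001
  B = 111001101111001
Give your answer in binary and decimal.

Apply | to each column (1 where either bit is 1):
  000010111010001
| 111001101111001
-----------------
  111011111111001

Answer: 111011111111001 (30713)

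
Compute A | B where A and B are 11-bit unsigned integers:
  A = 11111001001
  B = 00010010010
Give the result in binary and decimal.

Apply | to each column (1 where either bit is 1):
  11111001001
| 00010010010
-------------
  11111011011

Answer: 11111011011 (2011)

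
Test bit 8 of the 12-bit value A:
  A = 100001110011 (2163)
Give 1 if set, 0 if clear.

Bit 8 is the 9th from the right.
  100001110011
     ^
That bit is 0.

Answer: 0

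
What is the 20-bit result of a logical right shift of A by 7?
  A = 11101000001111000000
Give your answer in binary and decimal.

Logical shift right by 7: drop the bottom 7 bit(s), prepend 7 zero(s) on the left.
  11101000001111000000  ->  keep [1110100000111], discard [1000000], prepend 0000000
= 00000001110100000111

Answer: 00000001110100000111 (7431)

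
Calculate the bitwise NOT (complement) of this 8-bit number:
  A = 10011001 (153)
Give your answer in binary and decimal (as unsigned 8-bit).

Flip each bit (0->1, 1->0):
  10011001
  01100110

Answer: 01100110 (102)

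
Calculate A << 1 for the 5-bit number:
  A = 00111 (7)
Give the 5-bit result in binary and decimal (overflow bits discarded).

Shift left by 1: drop the top 1 bit(s), append 1 zero(s) on the right.
  00111  ->  discard [0], keep [0111], append 0
= 01110

Answer: 01110 (14)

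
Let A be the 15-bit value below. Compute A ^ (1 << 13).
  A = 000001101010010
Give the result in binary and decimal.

Mask = 1 << 13 = 010000000000000
Bit 13 of A is 0; XOR with the mask flips it to 1.
  000001101010010
^ 010000000000000
-----------------
  010001101010010

Answer: 010001101010010 (9042)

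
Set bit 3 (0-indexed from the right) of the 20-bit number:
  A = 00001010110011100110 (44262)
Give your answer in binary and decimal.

Mask = 1 << 3 = 00000000000000001000
Bit 3 of A is 0, so OR-ing with the mask flips it to 1.
  00001010110011100110
| 00000000000000001000
----------------------
  00001010110011101110

Answer: 00001010110011101110 (44270)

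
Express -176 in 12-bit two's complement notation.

1. Binary of +176:  000010110000
2. Invert bits:     111101001111
3. Add 1:           111101010000

Answer: 111101010000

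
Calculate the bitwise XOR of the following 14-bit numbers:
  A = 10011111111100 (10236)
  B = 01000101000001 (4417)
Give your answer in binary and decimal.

Apply ^ to each column (1 where bits differ):
  10011111111100
^ 01000101000001
----------------
  11011010111101

Answer: 11011010111101 (14013)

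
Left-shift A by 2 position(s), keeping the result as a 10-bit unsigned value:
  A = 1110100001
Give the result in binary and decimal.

Shift left by 2: drop the top 2 bit(s), append 2 zero(s) on the right.
  1110100001  ->  discard [11], keep [10100001], append 00
= 1010000100

Answer: 1010000100 (644)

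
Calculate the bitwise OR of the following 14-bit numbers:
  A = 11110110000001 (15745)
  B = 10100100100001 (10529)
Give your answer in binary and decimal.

Apply | to each column (1 where either bit is 1):
  11110110000001
| 10100100100001
----------------
  11110110100001

Answer: 11110110100001 (15777)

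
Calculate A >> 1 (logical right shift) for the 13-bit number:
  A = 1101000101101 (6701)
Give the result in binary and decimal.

Logical shift right by 1: drop the bottom 1 bit(s), prepend 1 zero(s) on the left.
  1101000101101  ->  keep [110100010110], discard [1], prepend 0
= 0110100010110

Answer: 0110100010110 (3350)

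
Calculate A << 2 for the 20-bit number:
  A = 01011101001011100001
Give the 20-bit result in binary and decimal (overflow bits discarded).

Shift left by 2: drop the top 2 bit(s), append 2 zero(s) on the right.
  01011101001011100001  ->  discard [01], keep [011101001011100001], append 00
= 01110100101110000100

Answer: 01110100101110000100 (478084)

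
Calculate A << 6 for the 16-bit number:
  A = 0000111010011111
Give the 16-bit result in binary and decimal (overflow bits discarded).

Shift left by 6: drop the top 6 bit(s), append 6 zero(s) on the right.
  0000111010011111  ->  discard [000011], keep [1010011111], append 000000
= 1010011111000000

Answer: 1010011111000000 (42944)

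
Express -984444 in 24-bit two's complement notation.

1. Binary of +984444:  000011110000010101111100
2. Invert bits:     111100001111101010000011
3. Add 1:           111100001111101010000100

Answer: 111100001111101010000100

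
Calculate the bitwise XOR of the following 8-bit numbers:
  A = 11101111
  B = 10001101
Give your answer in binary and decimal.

Apply ^ to each column (1 where bits differ):
  11101111
^ 10001101
----------
  01100010

Answer: 01100010 (98)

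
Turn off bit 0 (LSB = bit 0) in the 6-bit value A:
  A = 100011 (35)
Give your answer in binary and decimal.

Mask = ~(1 << 0) = 111110
Bit 0 of A is 1, so AND-ing with the mask clears it to 0.
  100011
& 111110
--------
  100010

Answer: 100010 (34)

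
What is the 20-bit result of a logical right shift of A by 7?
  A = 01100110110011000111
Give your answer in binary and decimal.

Logical shift right by 7: drop the bottom 7 bit(s), prepend 7 zero(s) on the left.
  01100110110011000111  ->  keep [0110011011001], discard [1000111], prepend 0000000
= 00000000110011011001

Answer: 00000000110011011001 (3289)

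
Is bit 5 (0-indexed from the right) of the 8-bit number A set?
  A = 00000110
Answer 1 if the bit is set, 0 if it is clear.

Bit 5 is the 6th from the right.
  00000110
    ^
That bit is 0.

Answer: 0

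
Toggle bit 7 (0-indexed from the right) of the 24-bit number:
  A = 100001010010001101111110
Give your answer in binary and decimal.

Mask = 1 << 7 = 000000000000000010000000
Bit 7 of A is 0; XOR with the mask flips it to 1.
  100001010010001101111110
^ 000000000000000010000000
--------------------------
  100001010010001111111110

Answer: 100001010010001111111110 (8725502)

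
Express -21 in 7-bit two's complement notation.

1. Binary of +21:  0010101
2. Invert bits:     1101010
3. Add 1:           1101011

Answer: 1101011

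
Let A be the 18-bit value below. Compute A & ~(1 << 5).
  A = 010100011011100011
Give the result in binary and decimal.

Mask = ~(1 << 5) = 111111111111011111
Bit 5 of A is 1, so AND-ing with the mask clears it to 0.
  010100011011100011
& 111111111111011111
--------------------
  010100011011000011

Answer: 010100011011000011 (83651)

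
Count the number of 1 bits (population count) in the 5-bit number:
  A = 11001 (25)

11001
1-bits at positions (from bit 0 = LSB): 0, 3, 4
Count = 3

Answer: 3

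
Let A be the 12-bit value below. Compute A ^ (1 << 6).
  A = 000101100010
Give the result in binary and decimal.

Mask = 1 << 6 = 000001000000
Bit 6 of A is 1; XOR with the mask flips it to 0.
  000101100010
^ 000001000000
--------------
  000100100010

Answer: 000100100010 (290)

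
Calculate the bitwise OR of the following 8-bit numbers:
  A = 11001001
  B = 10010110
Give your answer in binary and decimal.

Apply | to each column (1 where either bit is 1):
  11001001
| 10010110
----------
  11011111

Answer: 11011111 (223)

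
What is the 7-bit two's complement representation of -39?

1. Binary of +39:  0100111
2. Invert bits:     1011000
3. Add 1:           1011001

Answer: 1011001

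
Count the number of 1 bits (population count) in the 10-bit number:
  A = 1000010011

1000010011
1-bits at positions (from bit 0 = LSB): 0, 1, 4, 9
Count = 4

Answer: 4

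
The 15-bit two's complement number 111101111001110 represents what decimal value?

MSB is 1, so the value is negative. Find the magnitude:
1. Invert bits:  000010000110001
2. Add 1:        000010000110010  = 1074
3. Apply sign:   -1074

Answer: -1074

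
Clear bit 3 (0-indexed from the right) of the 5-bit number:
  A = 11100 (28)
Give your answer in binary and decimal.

Mask = ~(1 << 3) = 10111
Bit 3 of A is 1, so AND-ing with the mask clears it to 0.
  11100
& 10111
-------
  10100

Answer: 10100 (20)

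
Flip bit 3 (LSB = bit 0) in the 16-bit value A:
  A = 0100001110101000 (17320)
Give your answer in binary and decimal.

Mask = 1 << 3 = 0000000000001000
Bit 3 of A is 1; XOR with the mask flips it to 0.
  0100001110101000
^ 0000000000001000
------------------
  0100001110100000

Answer: 0100001110100000 (17312)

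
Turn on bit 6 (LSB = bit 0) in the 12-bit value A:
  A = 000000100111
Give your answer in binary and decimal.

Mask = 1 << 6 = 000001000000
Bit 6 of A is 0, so OR-ing with the mask flips it to 1.
  000000100111
| 000001000000
--------------
  000001100111

Answer: 000001100111 (103)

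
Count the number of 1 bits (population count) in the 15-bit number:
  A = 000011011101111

000011011101111
1-bits at positions (from bit 0 = LSB): 0, 1, 2, 3, 5, 6, 7, 9, 10
Count = 9

Answer: 9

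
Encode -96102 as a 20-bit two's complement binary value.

1. Binary of +96102:  00010111011101100110
2. Invert bits:     11101000100010011001
3. Add 1:           11101000100010011010

Answer: 11101000100010011010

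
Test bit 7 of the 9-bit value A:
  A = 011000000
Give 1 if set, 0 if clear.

Bit 7 is the 8th from the right.
  011000000
   ^
That bit is 1.

Answer: 1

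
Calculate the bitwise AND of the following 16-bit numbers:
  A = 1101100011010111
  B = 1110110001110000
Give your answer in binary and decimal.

Apply & to each column (1 only where both bits are 1):
  1101100011010111
& 1110110001110000
------------------
  1100100001010000

Answer: 1100100001010000 (51280)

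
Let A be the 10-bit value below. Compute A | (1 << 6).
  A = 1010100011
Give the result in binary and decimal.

Mask = 1 << 6 = 0001000000
Bit 6 of A is 0, so OR-ing with the mask flips it to 1.
  1010100011
| 0001000000
------------
  1011100011

Answer: 1011100011 (739)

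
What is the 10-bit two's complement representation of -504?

1. Binary of +504:  0111111000
2. Invert bits:     1000000111
3. Add 1:           1000001000

Answer: 1000001000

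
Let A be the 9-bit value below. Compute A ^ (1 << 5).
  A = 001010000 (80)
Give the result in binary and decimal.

Mask = 1 << 5 = 000100000
Bit 5 of A is 0; XOR with the mask flips it to 1.
  001010000
^ 000100000
-----------
  001110000

Answer: 001110000 (112)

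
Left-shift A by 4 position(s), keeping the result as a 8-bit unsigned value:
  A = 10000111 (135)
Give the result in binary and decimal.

Shift left by 4: drop the top 4 bit(s), append 4 zero(s) on the right.
  10000111  ->  discard [1000], keep [0111], append 0000
= 01110000

Answer: 01110000 (112)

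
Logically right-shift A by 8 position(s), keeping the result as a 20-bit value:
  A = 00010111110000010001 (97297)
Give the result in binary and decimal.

Logical shift right by 8: drop the bottom 8 bit(s), prepend 8 zero(s) on the left.
  00010111110000010001  ->  keep [000101111100], discard [00010001], prepend 00000000
= 00000000000101111100

Answer: 00000000000101111100 (380)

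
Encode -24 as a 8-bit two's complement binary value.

1. Binary of +24:  00011000
2. Invert bits:     11100111
3. Add 1:           11101000

Answer: 11101000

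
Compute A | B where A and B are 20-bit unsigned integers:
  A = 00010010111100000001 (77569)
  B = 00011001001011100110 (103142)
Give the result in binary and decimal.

Apply | to each column (1 where either bit is 1):
  00010010111100000001
| 00011001001011100110
----------------------
  00011011111111100111

Answer: 00011011111111100111 (114663)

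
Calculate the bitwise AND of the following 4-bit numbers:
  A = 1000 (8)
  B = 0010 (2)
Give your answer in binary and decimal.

Apply & to each column (1 only where both bits are 1):
  1000
& 0010
------
  0000

Answer: 0000 (0)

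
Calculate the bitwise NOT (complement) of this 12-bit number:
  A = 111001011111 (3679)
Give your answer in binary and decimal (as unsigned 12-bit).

Flip each bit (0->1, 1->0):
  111001011111
  000110100000

Answer: 000110100000 (416)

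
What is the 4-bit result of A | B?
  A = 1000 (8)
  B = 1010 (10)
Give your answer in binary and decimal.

Apply | to each column (1 where either bit is 1):
  1000
| 1010
------
  1010

Answer: 1010 (10)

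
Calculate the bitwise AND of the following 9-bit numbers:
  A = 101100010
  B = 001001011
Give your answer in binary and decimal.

Apply & to each column (1 only where both bits are 1):
  101100010
& 001001011
-----------
  001000010

Answer: 001000010 (66)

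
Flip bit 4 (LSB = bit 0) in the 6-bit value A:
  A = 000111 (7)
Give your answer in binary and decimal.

Mask = 1 << 4 = 010000
Bit 4 of A is 0; XOR with the mask flips it to 1.
  000111
^ 010000
--------
  010111

Answer: 010111 (23)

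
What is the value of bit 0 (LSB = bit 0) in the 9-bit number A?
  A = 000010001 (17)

Bit 0 is the 1st from the right.
  000010001
          ^
That bit is 1.

Answer: 1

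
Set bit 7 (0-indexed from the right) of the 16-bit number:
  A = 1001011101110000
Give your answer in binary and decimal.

Mask = 1 << 7 = 0000000010000000
Bit 7 of A is 0, so OR-ing with the mask flips it to 1.
  1001011101110000
| 0000000010000000
------------------
  1001011111110000

Answer: 1001011111110000 (38896)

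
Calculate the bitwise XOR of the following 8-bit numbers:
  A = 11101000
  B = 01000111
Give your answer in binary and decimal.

Apply ^ to each column (1 where bits differ):
  11101000
^ 01000111
----------
  10101111

Answer: 10101111 (175)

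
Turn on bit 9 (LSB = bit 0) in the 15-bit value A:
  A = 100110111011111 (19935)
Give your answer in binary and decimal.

Mask = 1 << 9 = 000001000000000
Bit 9 of A is 0, so OR-ing with the mask flips it to 1.
  100110111011111
| 000001000000000
-----------------
  100111111011111

Answer: 100111111011111 (20447)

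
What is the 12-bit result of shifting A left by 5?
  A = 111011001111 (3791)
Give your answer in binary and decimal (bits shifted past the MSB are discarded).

Shift left by 5: drop the top 5 bit(s), append 5 zero(s) on the right.
  111011001111  ->  discard [11101], keep [1001111], append 00000
= 100111100000

Answer: 100111100000 (2528)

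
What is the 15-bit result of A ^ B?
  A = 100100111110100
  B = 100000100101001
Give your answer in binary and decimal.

Apply ^ to each column (1 where bits differ):
  100100111110100
^ 100000100101001
-----------------
  000100011011101

Answer: 000100011011101 (2269)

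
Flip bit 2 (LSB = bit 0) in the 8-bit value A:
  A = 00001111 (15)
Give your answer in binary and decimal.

Mask = 1 << 2 = 00000100
Bit 2 of A is 1; XOR with the mask flips it to 0.
  00001111
^ 00000100
----------
  00001011

Answer: 00001011 (11)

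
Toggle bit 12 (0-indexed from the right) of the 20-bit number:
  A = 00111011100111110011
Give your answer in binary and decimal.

Mask = 1 << 12 = 00000001000000000000
Bit 12 of A is 1; XOR with the mask flips it to 0.
  00111011100111110011
^ 00000001000000000000
----------------------
  00111010100111110011

Answer: 00111010100111110011 (240115)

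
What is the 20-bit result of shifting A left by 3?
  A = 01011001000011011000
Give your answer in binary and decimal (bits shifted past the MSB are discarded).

Shift left by 3: drop the top 3 bit(s), append 3 zero(s) on the right.
  01011001000011011000  ->  discard [010], keep [11001000011011000], append 000
= 11001000011011000000

Answer: 11001000011011000000 (820928)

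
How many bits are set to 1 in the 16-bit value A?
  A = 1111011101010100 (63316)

1111011101010100
1-bits at positions (from bit 0 = LSB): 2, 4, 6, 8, 9, 10, 12, 13, 14, 15
Count = 10

Answer: 10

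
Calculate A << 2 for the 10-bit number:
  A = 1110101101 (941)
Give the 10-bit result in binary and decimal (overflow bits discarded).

Shift left by 2: drop the top 2 bit(s), append 2 zero(s) on the right.
  1110101101  ->  discard [11], keep [10101101], append 00
= 1010110100

Answer: 1010110100 (692)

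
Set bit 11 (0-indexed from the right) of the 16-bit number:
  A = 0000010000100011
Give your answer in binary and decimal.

Mask = 1 << 11 = 0000100000000000
Bit 11 of A is 0, so OR-ing with the mask flips it to 1.
  0000010000100011
| 0000100000000000
------------------
  0000110000100011

Answer: 0000110000100011 (3107)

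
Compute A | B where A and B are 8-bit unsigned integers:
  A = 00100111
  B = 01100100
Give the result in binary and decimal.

Apply | to each column (1 where either bit is 1):
  00100111
| 01100100
----------
  01100111

Answer: 01100111 (103)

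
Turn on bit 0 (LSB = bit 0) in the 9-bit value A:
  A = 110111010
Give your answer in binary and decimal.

Mask = 1 << 0 = 000000001
Bit 0 of A is 0, so OR-ing with the mask flips it to 1.
  110111010
| 000000001
-----------
  110111011

Answer: 110111011 (443)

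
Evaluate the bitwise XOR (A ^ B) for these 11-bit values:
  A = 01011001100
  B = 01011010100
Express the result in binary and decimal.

Apply ^ to each column (1 where bits differ):
  01011001100
^ 01011010100
-------------
  00000011000

Answer: 00000011000 (24)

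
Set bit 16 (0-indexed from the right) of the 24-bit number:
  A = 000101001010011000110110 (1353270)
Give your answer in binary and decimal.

Mask = 1 << 16 = 000000010000000000000000
Bit 16 of A is 0, so OR-ing with the mask flips it to 1.
  000101001010011000110110
| 000000010000000000000000
--------------------------
  000101011010011000110110

Answer: 000101011010011000110110 (1418806)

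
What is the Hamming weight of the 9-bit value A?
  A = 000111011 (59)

000111011
1-bits at positions (from bit 0 = LSB): 0, 1, 3, 4, 5
Count = 5

Answer: 5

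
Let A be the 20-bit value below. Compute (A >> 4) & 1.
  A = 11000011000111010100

Bit 4 is the 5th from the right.
  11000011000111010100
                 ^
That bit is 1.

Answer: 1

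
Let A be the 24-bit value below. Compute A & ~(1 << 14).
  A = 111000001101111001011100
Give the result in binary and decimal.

Mask = ~(1 << 14) = 111111111011111111111111
Bit 14 of A is 1, so AND-ing with the mask clears it to 0.
  111000001101111001011100
& 111111111011111111111111
--------------------------
  111000001001111001011100

Answer: 111000001001111001011100 (14720604)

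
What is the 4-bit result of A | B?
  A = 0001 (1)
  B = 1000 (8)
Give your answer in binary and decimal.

Apply | to each column (1 where either bit is 1):
  0001
| 1000
------
  1001

Answer: 1001 (9)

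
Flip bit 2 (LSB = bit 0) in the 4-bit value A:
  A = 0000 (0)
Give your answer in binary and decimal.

Mask = 1 << 2 = 0100
Bit 2 of A is 0; XOR with the mask flips it to 1.
  0000
^ 0100
------
  0100

Answer: 0100 (4)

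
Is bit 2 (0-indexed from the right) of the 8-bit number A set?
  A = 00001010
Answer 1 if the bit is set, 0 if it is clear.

Bit 2 is the 3rd from the right.
  00001010
       ^
That bit is 0.

Answer: 0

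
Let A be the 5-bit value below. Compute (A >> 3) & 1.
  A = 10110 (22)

Bit 3 is the 4th from the right.
  10110
   ^
That bit is 0.

Answer: 0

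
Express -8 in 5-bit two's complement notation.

1. Binary of +8:  01000
2. Invert bits:     10111
3. Add 1:           11000

Answer: 11000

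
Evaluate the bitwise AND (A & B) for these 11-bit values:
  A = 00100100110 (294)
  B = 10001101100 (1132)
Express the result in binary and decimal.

Apply & to each column (1 only where both bits are 1):
  00100100110
& 10001101100
-------------
  00000100100

Answer: 00000100100 (36)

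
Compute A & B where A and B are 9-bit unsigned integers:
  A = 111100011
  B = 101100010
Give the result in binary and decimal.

Apply & to each column (1 only where both bits are 1):
  111100011
& 101100010
-----------
  101100010

Answer: 101100010 (354)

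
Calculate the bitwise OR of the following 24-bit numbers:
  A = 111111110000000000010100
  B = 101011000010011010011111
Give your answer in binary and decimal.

Apply | to each column (1 where either bit is 1):
  111111110000000000010100
| 101011000010011010011111
--------------------------
  111111110010011010011111

Answer: 111111110010011010011111 (16721567)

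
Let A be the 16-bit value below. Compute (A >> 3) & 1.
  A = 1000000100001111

Bit 3 is the 4th from the right.
  1000000100001111
              ^
That bit is 1.

Answer: 1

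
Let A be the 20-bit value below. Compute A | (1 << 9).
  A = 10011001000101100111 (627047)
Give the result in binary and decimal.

Mask = 1 << 9 = 00000000001000000000
Bit 9 of A is 0, so OR-ing with the mask flips it to 1.
  10011001000101100111
| 00000000001000000000
----------------------
  10011001001101100111

Answer: 10011001001101100111 (627559)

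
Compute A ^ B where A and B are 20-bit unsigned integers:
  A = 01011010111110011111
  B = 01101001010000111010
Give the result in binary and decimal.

Apply ^ to each column (1 where bits differ):
  01011010111110011111
^ 01101001010000111010
----------------------
  00110011101110100101

Answer: 00110011101110100101 (211877)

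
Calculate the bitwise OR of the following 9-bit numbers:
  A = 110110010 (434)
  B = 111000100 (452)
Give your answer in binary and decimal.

Apply | to each column (1 where either bit is 1):
  110110010
| 111000100
-----------
  111110110

Answer: 111110110 (502)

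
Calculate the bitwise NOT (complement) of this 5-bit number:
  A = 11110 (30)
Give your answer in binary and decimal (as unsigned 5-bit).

Flip each bit (0->1, 1->0):
  11110
  00001

Answer: 00001 (1)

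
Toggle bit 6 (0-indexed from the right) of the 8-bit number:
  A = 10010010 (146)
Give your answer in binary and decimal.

Mask = 1 << 6 = 01000000
Bit 6 of A is 0; XOR with the mask flips it to 1.
  10010010
^ 01000000
----------
  11010010

Answer: 11010010 (210)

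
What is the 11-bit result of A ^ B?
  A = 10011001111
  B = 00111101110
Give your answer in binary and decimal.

Apply ^ to each column (1 where bits differ):
  10011001111
^ 00111101110
-------------
  10100100001

Answer: 10100100001 (1313)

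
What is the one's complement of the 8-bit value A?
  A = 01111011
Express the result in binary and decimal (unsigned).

Flip each bit (0->1, 1->0):
  01111011
  10000100

Answer: 10000100 (132)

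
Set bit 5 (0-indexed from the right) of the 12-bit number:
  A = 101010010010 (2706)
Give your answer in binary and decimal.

Mask = 1 << 5 = 000000100000
Bit 5 of A is 0, so OR-ing with the mask flips it to 1.
  101010010010
| 000000100000
--------------
  101010110010

Answer: 101010110010 (2738)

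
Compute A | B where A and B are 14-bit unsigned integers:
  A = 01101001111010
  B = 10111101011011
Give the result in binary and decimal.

Apply | to each column (1 where either bit is 1):
  01101001111010
| 10111101011011
----------------
  11111101111011

Answer: 11111101111011 (16251)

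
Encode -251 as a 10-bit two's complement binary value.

1. Binary of +251:  0011111011
2. Invert bits:     1100000100
3. Add 1:           1100000101

Answer: 1100000101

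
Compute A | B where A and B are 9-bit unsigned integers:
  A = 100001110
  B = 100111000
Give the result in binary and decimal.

Apply | to each column (1 where either bit is 1):
  100001110
| 100111000
-----------
  100111110

Answer: 100111110 (318)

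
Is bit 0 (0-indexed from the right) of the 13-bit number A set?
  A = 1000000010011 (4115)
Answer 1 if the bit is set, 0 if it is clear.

Bit 0 is the 1st from the right.
  1000000010011
              ^
That bit is 1.

Answer: 1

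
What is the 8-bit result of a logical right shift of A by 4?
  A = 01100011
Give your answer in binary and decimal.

Logical shift right by 4: drop the bottom 4 bit(s), prepend 4 zero(s) on the left.
  01100011  ->  keep [0110], discard [0011], prepend 0000
= 00000110

Answer: 00000110 (6)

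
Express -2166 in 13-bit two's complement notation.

1. Binary of +2166:  0100001110110
2. Invert bits:     1011110001001
3. Add 1:           1011110001010

Answer: 1011110001010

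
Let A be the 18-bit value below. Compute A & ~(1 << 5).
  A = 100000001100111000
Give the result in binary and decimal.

Mask = ~(1 << 5) = 111111111111011111
Bit 5 of A is 1, so AND-ing with the mask clears it to 0.
  100000001100111000
& 111111111111011111
--------------------
  100000001100011000

Answer: 100000001100011000 (131864)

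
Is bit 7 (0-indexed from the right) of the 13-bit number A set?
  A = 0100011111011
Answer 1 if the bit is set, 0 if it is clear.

Bit 7 is the 8th from the right.
  0100011111011
       ^
That bit is 1.

Answer: 1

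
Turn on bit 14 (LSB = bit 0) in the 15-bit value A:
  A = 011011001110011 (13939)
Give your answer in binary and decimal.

Mask = 1 << 14 = 100000000000000
Bit 14 of A is 0, so OR-ing with the mask flips it to 1.
  011011001110011
| 100000000000000
-----------------
  111011001110011

Answer: 111011001110011 (30323)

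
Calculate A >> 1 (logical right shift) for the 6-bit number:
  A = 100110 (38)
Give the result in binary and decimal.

Logical shift right by 1: drop the bottom 1 bit(s), prepend 1 zero(s) on the left.
  100110  ->  keep [10011], discard [0], prepend 0
= 010011

Answer: 010011 (19)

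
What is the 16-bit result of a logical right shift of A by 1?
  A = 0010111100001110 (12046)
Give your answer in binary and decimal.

Logical shift right by 1: drop the bottom 1 bit(s), prepend 1 zero(s) on the left.
  0010111100001110  ->  keep [001011110000111], discard [0], prepend 0
= 0001011110000111

Answer: 0001011110000111 (6023)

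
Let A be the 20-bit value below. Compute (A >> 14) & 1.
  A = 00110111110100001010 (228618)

Bit 14 is the 15th from the right.
  00110111110100001010
       ^
That bit is 1.

Answer: 1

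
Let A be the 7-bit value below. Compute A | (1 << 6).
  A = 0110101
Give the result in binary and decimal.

Mask = 1 << 6 = 1000000
Bit 6 of A is 0, so OR-ing with the mask flips it to 1.
  0110101
| 1000000
---------
  1110101

Answer: 1110101 (117)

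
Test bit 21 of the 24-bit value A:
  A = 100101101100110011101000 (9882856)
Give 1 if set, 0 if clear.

Bit 21 is the 22nd from the right.
  100101101100110011101000
    ^
That bit is 0.

Answer: 0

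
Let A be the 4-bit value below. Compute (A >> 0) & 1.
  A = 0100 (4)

Bit 0 is the 1st from the right.
  0100
     ^
That bit is 0.

Answer: 0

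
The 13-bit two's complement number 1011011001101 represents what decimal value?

MSB is 1, so the value is negative. Find the magnitude:
1. Invert bits:  0100100110010
2. Add 1:        0100100110011  = 2355
3. Apply sign:   -2355

Answer: -2355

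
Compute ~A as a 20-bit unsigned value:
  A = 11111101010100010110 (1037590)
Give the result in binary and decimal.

Flip each bit (0->1, 1->0):
  11111101010100010110
  00000010101011101001

Answer: 00000010101011101001 (10985)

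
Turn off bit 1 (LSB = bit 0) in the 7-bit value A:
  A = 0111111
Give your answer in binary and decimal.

Mask = ~(1 << 1) = 1111101
Bit 1 of A is 1, so AND-ing with the mask clears it to 0.
  0111111
& 1111101
---------
  0111101

Answer: 0111101 (61)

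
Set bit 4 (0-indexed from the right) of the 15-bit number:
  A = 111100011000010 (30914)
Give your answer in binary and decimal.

Mask = 1 << 4 = 000000000010000
Bit 4 of A is 0, so OR-ing with the mask flips it to 1.
  111100011000010
| 000000000010000
-----------------
  111100011010010

Answer: 111100011010010 (30930)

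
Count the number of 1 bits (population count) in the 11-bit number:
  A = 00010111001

00010111001
1-bits at positions (from bit 0 = LSB): 0, 3, 4, 5, 7
Count = 5

Answer: 5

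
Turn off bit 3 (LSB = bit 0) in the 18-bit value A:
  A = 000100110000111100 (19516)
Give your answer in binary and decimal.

Mask = ~(1 << 3) = 111111111111110111
Bit 3 of A is 1, so AND-ing with the mask clears it to 0.
  000100110000111100
& 111111111111110111
--------------------
  000100110000110100

Answer: 000100110000110100 (19508)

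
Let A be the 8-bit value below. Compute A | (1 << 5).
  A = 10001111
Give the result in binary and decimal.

Mask = 1 << 5 = 00100000
Bit 5 of A is 0, so OR-ing with the mask flips it to 1.
  10001111
| 00100000
----------
  10101111

Answer: 10101111 (175)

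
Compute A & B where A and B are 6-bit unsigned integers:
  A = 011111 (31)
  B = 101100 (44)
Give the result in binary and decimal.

Apply & to each column (1 only where both bits are 1):
  011111
& 101100
--------
  001100

Answer: 001100 (12)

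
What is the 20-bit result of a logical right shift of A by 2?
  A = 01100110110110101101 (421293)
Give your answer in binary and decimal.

Logical shift right by 2: drop the bottom 2 bit(s), prepend 2 zero(s) on the left.
  01100110110110101101  ->  keep [011001101101101011], discard [01], prepend 00
= 00011001101101101011

Answer: 00011001101101101011 (105323)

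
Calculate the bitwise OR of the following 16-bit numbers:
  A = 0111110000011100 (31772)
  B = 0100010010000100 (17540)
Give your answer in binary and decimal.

Apply | to each column (1 where either bit is 1):
  0111110000011100
| 0100010010000100
------------------
  0111110010011100

Answer: 0111110010011100 (31900)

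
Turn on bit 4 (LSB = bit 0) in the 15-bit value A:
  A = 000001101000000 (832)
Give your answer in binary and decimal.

Mask = 1 << 4 = 000000000010000
Bit 4 of A is 0, so OR-ing with the mask flips it to 1.
  000001101000000
| 000000000010000
-----------------
  000001101010000

Answer: 000001101010000 (848)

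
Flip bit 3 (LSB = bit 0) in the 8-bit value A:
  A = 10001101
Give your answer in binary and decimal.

Mask = 1 << 3 = 00001000
Bit 3 of A is 1; XOR with the mask flips it to 0.
  10001101
^ 00001000
----------
  10000101

Answer: 10000101 (133)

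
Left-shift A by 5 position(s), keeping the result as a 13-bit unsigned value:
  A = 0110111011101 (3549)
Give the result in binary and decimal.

Shift left by 5: drop the top 5 bit(s), append 5 zero(s) on the right.
  0110111011101  ->  discard [01101], keep [11011101], append 00000
= 1101110100000

Answer: 1101110100000 (7072)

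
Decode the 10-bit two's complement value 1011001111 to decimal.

MSB is 1, so the value is negative. Find the magnitude:
1. Invert bits:  0100110000
2. Add 1:        0100110001  = 305
3. Apply sign:   -305

Answer: -305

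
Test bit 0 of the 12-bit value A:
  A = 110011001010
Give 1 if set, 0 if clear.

Bit 0 is the 1st from the right.
  110011001010
             ^
That bit is 0.

Answer: 0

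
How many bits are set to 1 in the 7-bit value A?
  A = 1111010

1111010
1-bits at positions (from bit 0 = LSB): 1, 3, 4, 5, 6
Count = 5

Answer: 5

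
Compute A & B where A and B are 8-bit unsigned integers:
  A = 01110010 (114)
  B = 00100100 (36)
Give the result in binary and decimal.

Apply & to each column (1 only where both bits are 1):
  01110010
& 00100100
----------
  00100000

Answer: 00100000 (32)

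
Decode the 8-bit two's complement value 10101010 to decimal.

MSB is 1, so the value is negative. Find the magnitude:
1. Invert bits:  01010101
2. Add 1:        01010110  = 86
3. Apply sign:   -86

Answer: -86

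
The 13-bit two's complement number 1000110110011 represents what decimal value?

MSB is 1, so the value is negative. Find the magnitude:
1. Invert bits:  0111001001100
2. Add 1:        0111001001101  = 3661
3. Apply sign:   -3661

Answer: -3661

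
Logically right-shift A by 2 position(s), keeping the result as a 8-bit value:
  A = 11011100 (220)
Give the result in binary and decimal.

Logical shift right by 2: drop the bottom 2 bit(s), prepend 2 zero(s) on the left.
  11011100  ->  keep [110111], discard [00], prepend 00
= 00110111

Answer: 00110111 (55)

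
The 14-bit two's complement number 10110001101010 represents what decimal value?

MSB is 1, so the value is negative. Find the magnitude:
1. Invert bits:  01001110010101
2. Add 1:        01001110010110  = 5014
3. Apply sign:   -5014

Answer: -5014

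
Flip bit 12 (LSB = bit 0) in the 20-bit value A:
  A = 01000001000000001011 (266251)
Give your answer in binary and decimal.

Mask = 1 << 12 = 00000001000000000000
Bit 12 of A is 1; XOR with the mask flips it to 0.
  01000001000000001011
^ 00000001000000000000
----------------------
  01000000000000001011

Answer: 01000000000000001011 (262155)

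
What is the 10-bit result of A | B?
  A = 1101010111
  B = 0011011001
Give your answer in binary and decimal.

Apply | to each column (1 where either bit is 1):
  1101010111
| 0011011001
------------
  1111011111

Answer: 1111011111 (991)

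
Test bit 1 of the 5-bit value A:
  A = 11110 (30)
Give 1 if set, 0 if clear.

Bit 1 is the 2nd from the right.
  11110
     ^
That bit is 1.

Answer: 1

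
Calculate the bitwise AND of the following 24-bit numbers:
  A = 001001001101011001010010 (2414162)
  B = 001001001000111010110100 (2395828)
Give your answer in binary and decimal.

Apply & to each column (1 only where both bits are 1):
  001001001101011001010010
& 001001001000111010110100
--------------------------
  001001001000011000010000

Answer: 001001001000011000010000 (2393616)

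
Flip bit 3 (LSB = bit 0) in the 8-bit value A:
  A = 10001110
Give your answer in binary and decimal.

Mask = 1 << 3 = 00001000
Bit 3 of A is 1; XOR with the mask flips it to 0.
  10001110
^ 00001000
----------
  10000110

Answer: 10000110 (134)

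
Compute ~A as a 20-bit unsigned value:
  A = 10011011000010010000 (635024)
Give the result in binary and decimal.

Flip each bit (0->1, 1->0):
  10011011000010010000
  01100100111101101111

Answer: 01100100111101101111 (413551)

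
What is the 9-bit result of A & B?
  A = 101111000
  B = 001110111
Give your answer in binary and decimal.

Apply & to each column (1 only where both bits are 1):
  101111000
& 001110111
-----------
  001110000

Answer: 001110000 (112)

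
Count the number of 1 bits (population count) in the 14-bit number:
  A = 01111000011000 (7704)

01111000011000
1-bits at positions (from bit 0 = LSB): 3, 4, 9, 10, 11, 12
Count = 6

Answer: 6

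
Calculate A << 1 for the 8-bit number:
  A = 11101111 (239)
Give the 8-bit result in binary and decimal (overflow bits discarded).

Shift left by 1: drop the top 1 bit(s), append 1 zero(s) on the right.
  11101111  ->  discard [1], keep [1101111], append 0
= 11011110

Answer: 11011110 (222)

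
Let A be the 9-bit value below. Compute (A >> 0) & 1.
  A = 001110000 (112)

Bit 0 is the 1st from the right.
  001110000
          ^
That bit is 0.

Answer: 0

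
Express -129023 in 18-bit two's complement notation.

1. Binary of +129023:  011111011111111111
2. Invert bits:     100000100000000000
3. Add 1:           100000100000000001

Answer: 100000100000000001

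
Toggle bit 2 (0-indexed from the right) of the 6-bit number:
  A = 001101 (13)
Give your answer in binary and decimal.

Mask = 1 << 2 = 000100
Bit 2 of A is 1; XOR with the mask flips it to 0.
  001101
^ 000100
--------
  001001

Answer: 001001 (9)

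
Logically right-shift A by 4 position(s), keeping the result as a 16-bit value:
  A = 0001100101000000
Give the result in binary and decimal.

Logical shift right by 4: drop the bottom 4 bit(s), prepend 4 zero(s) on the left.
  0001100101000000  ->  keep [000110010100], discard [0000], prepend 0000
= 0000000110010100

Answer: 0000000110010100 (404)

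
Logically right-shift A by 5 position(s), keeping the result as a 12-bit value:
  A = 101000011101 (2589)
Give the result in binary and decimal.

Logical shift right by 5: drop the bottom 5 bit(s), prepend 5 zero(s) on the left.
  101000011101  ->  keep [1010000], discard [11101], prepend 00000
= 000001010000

Answer: 000001010000 (80)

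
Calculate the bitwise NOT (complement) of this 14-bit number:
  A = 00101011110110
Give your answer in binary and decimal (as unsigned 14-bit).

Flip each bit (0->1, 1->0):
  00101011110110
  11010100001001

Answer: 11010100001001 (13577)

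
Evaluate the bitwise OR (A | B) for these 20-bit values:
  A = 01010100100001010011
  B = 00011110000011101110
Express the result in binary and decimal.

Apply | to each column (1 where either bit is 1):
  01010100100001010011
| 00011110000011101110
----------------------
  01011110100011111111

Answer: 01011110100011111111 (387327)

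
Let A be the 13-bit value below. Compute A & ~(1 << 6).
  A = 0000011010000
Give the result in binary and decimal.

Mask = ~(1 << 6) = 1111110111111
Bit 6 of A is 1, so AND-ing with the mask clears it to 0.
  0000011010000
& 1111110111111
---------------
  0000010010000

Answer: 0000010010000 (144)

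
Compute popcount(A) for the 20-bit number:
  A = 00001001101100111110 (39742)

00001001101100111110
1-bits at positions (from bit 0 = LSB): 1, 2, 3, 4, 5, 8, 9, 11, 12, 15
Count = 10

Answer: 10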